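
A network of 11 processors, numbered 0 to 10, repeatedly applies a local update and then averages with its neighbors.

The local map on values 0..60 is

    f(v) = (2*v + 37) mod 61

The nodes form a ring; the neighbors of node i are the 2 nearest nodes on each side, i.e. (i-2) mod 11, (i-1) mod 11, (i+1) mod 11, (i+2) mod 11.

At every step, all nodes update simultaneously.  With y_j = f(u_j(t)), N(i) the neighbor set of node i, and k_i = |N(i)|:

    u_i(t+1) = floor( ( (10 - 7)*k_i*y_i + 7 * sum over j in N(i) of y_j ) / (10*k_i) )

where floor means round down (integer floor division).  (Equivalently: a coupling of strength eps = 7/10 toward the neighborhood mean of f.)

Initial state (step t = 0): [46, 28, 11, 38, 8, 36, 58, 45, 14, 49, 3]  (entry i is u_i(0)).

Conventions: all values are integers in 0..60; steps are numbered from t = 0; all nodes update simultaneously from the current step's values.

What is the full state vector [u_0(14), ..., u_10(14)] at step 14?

Simulating step by step:
t=0: [46, 28, 11, 38, 8, 36, 58, 45, 14, 49, 3]
t=1: [27, 37, 42, 49, 49, 39, 28, 18, 17, 14, 22]
t=2: [32, 36, 36, 34, 31, 28, 25, 21, 14, 13, 22]
t=3: [32, 41, 44, 42, 37, 31, 23, 16, 12, 14, 22]
t=4: [26, 38, 37, 44, 36, 35, 23, 13, 9, 13, 23]
t=5: [30, 33, 37, 35, 35, 26, 33, 22, 24, 19, 30]
t=6: [35, 42, 44, 42, 42, 35, 33, 24, 26, 24, 31]
t=7: [35, 43, 40, 47, 44, 46, 40, 31, 30, 31, 39]
t=8: [39, 29, 27, 14, 23, 20, 31, 35, 43, 41, 37]
t=9: [46, 34, 28, 19, 22, 24, 26, 33, 33, 43, 40]
t=10: [25, 32, 24, 25, 23, 25, 30, 29, 34, 26, 33]
t=11: [31, 32, 27, 27, 26, 28, 32, 33, 37, 33, 36]
t=12: [39, 37, 32, 31, 31, 34, 38, 41, 45, 43, 44]
t=13: [32, 38, 43, 41, 41, 45, 40, 35, 21, 21, 20]
t=14: [27, 35, 36, 37, 38, 39, 39, 30, 29, 26, 27]

Answer: [27, 35, 36, 37, 38, 39, 39, 30, 29, 26, 27]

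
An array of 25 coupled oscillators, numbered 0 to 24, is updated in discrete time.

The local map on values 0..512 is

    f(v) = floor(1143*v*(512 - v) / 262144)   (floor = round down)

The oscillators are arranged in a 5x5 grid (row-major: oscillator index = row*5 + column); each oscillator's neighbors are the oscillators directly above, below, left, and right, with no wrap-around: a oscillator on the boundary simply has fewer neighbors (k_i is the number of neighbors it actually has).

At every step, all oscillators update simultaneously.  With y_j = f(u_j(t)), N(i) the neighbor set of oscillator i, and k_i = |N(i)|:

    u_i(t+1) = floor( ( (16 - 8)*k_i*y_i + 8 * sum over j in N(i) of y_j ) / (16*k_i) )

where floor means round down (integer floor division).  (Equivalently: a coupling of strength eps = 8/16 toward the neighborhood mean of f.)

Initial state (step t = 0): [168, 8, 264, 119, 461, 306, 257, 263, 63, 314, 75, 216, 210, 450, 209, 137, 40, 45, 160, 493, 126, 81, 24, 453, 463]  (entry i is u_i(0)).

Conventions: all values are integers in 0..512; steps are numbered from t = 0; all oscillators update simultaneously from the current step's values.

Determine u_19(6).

Answer: u_19(6) = 282

Derivation:
t=0: [168, 8, 264, 119, 461, 306, 257, 263, 63, 314, 75, 216, 210, 450, 209, 137, 40, 45, 160, 493, 126, 81, 24, 453, 463]
t=1: [198, 145, 226, 186, 169, 250, 249, 263, 171, 219, 200, 237, 234, 175, 210, 184, 134, 127, 168, 123, 200, 133, 85, 123, 88]
t=2: [264, 255, 270, 263, 261, 280, 278, 280, 262, 269, 274, 274, 271, 261, 262, 258, 232, 220, 236, 218, 256, 217, 185, 199, 185]
t=3: [284, 284, 284, 284, 285, 283, 283, 283, 284, 285, 284, 283, 283, 284, 284, 284, 282, 279, 281, 278, 283, 278, 269, 270, 269]
t=4: [282, 282, 282, 282, 282, 282, 282, 282, 282, 282, 282, 282, 282, 282, 282, 282, 282, 283, 283, 283, 282, 283, 284, 284, 284]
t=5: [282, 282, 282, 282, 282, 282, 282, 282, 282, 282, 282, 282, 282, 282, 282, 282, 282, 282, 282, 282, 282, 282, 282, 282, 282]
t=6: [282, 282, 282, 282, 282, 282, 282, 282, 282, 282, 282, 282, 282, 282, 282, 282, 282, 282, 282, 282, 282, 282, 282, 282, 282]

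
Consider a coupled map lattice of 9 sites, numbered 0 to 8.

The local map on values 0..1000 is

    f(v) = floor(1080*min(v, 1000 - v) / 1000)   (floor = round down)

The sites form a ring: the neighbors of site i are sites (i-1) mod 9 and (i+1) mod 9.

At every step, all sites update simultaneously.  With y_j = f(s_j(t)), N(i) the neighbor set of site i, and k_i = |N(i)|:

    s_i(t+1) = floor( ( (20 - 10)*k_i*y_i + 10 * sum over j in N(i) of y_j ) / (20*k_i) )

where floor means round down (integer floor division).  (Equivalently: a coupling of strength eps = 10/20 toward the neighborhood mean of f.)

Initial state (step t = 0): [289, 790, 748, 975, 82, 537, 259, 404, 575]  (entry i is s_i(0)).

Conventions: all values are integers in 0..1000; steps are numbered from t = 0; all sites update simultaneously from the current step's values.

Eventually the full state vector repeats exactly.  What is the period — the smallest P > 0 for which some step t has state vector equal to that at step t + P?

Simulating step by step:
t=0: [289, 790, 748, 975, 82, 537, 259, 404, 575]
t=1: [327, 259, 199, 103, 175, 341, 373, 402, 416]
t=2: [358, 281, 204, 156, 214, 331, 401, 429, 421]
t=3: [382, 303, 227, 196, 246, 344, 421, 453, 439]
t=4: [406, 327, 257, 233, 278, 365, 442, 476, 462]
t=5: [431, 355, 289, 269, 311, 391, 465, 500, 487]
t=6: [459, 385, 324, 306, 345, 420, 491, 526, 513]
t=7: [482, 418, 360, 345, 381, 452, 506, 519, 514]
t=8: [503, 452, 399, 385, 420, 480, 518, 523, 521]
t=9: [519, 485, 440, 428, 459, 502, 518, 516, 521]
t=10: [519, 510, 483, 473, 497, 522, 524, 520, 518]
t=11: [521, 524, 520, 519, 524, 520, 515, 517, 519]
t=12: [516, 515, 517, 517, 516, 518, 521, 521, 519]
t=13: [521, 522, 521, 521, 521, 519, 517, 517, 519]
t=14: [517, 516, 516, 517, 517, 519, 520, 520, 519]
t=15: [520, 521, 521, 521, 520, 519, 518, 518, 519]
t=16: [518, 517, 517, 517, 518, 519, 519, 519, 519]
t=17: [520, 520, 521, 520, 520, 519, 519, 519, 519]
t=18: [518, 517, 517, 517, 518, 518, 519, 519, 518]
t=19: [520, 520, 521, 520, 520, 519, 519, 519, 519]

Answer: 2
Key observation: The state at step 17, [520, 520, 521, 520, 520, 519, 519, 519, 519], reappears at step 19 — and no state repeats earlier — so the cycle the system enters has period 2.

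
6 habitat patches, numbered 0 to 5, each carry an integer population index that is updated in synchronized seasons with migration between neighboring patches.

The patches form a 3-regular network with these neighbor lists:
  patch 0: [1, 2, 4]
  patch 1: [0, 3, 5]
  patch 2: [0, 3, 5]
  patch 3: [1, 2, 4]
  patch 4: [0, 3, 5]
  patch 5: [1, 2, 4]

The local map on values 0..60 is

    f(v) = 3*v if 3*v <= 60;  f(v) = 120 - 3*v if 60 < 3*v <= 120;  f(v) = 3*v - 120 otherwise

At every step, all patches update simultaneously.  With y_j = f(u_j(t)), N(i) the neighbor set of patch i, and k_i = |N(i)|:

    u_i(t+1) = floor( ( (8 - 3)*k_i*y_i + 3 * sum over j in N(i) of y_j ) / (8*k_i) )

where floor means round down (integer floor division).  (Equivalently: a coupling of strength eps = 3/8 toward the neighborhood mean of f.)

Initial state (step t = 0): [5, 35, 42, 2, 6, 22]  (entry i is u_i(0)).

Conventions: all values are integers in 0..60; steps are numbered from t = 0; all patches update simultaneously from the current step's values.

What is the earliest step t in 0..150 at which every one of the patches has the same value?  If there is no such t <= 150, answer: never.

Answer: 26
Key observation: Synchronization is absorbing here: once all patches are equal they stay equal, and step 26 is the first all-equal step.

Derivation:
t=0: [5, 35, 42, 2, 6, 22]  (not all equal)
t=1: [14, 18, 13, 8, 20, 38]  (not all equal)
t=2: [45, 42, 33, 34, 46, 22]  (not all equal)
t=3: [15, 14, 24, 16, 22, 39]  (not all equal)
t=4: [46, 38, 42, 48, 45, 19]  (not all equal)
t=5: [14, 16, 16, 18, 21, 39]  (not all equal)
t=6: [45, 42, 42, 52, 48, 21]  (not all equal)
t=7: [13, 17, 17, 27, 28, 40]  (not all equal)
t=8: [41, 41, 41, 41, 32, 17]  (not all equal)
t=9: [5, 9, 9, 5, 22, 35]  (not all equal)
t=10: [22, 22, 22, 22, 39, 22]  (not all equal)
t=11: [47, 54, 54, 47, 22, 47]  (not all equal)
t=12: [30, 34, 34, 30, 41, 30]  (not all equal)
t=13: [23, 22, 22, 23, 13, 23]  (not all equal)
t=14: [50, 52, 52, 50, 43, 50]  (not all equal)
t=15: [28, 33, 33, 28, 16, 28]  (not all equal)
t=16: [33, 26, 26, 33, 43, 33]  (not all equal)
t=17: [24, 34, 34, 24, 13, 24]  (not all equal)
t=18: [39, 29, 29, 39, 42, 39]  (not all equal)
t=19: [10, 21, 21, 10, 4, 10]  (not all equal)
t=20: [34, 46, 46, 34, 18, 34]  (not all equal)
t=21: [22, 18, 18, 22, 40, 22]  (not all equal)
t=22: [47, 54, 54, 47, 20, 47]  (not all equal)
t=23: [31, 34, 34, 31, 45, 31]  (not all equal)
t=24: [23, 21, 21, 23, 19, 23]  (not all equal)
t=25: [53, 54, 54, 53, 54, 53]  (not all equal)
t=26: [40, 40, 40, 40, 40, 40]  (all equal)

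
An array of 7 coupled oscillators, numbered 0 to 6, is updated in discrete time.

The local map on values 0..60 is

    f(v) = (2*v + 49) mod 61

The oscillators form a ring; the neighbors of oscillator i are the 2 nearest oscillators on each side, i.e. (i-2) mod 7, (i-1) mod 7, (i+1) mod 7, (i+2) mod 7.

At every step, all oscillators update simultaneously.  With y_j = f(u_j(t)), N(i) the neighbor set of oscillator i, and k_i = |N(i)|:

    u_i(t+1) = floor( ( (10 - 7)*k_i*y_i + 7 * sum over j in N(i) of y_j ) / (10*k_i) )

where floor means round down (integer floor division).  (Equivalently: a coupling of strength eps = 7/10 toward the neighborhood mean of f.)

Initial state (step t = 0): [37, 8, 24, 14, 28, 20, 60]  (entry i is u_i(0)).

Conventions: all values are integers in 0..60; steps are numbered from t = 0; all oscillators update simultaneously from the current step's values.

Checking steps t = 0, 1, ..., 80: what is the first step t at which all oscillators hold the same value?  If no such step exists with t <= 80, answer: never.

Simulating step by step:
t=0: [37, 8, 24, 14, 28, 20, 60]  (not all equal)
t=1: [20, 18, 22, 24, 35, 27, 27]  (not all equal)
t=2: [32, 31, 35, 38, 44, 41, 39]  (not all equal)
t=3: [36, 35, 38, 24, 17, 15, 23]  (not all equal)
t=4: [37, 40, 31, 28, 22, 32, 37]  (not all equal)
t=5: [19, 18, 29, 37, 35, 29, 16]  (not all equal)
t=6: [31, 23, 32, 30, 37, 32, 32]  (not all equal)
t=7: [48, 45, 38, 38, 36, 42, 39]  (not all equal)
t=8: [13, 11, 18, 16, 21, 19, 20]  (not all equal)
t=9: [19, 18, 20, 21, 26, 23, 22]  (not all equal)
t=10: [28, 27, 29, 31, 33, 32, 31]  (not all equal)
t=11: [46, 45, 47, 48, 50, 50, 48]  (not all equal)
t=12: [21, 20, 21, 23, 24, 24, 22]  (not all equal)
t=13: [31, 30, 31, 32, 33, 33, 32]  (not all equal)
t=14: [50, 50, 50, 51, 52, 52, 51]  (not all equal)
t=15: [28, 27, 28, 29, 29, 29, 29]  (not all equal)
t=16: [44, 44, 44, 44, 45, 45, 44]  (not all equal)
t=17: [15, 15, 15, 15, 15, 15, 15]  (all equal)

Answer: 17
Key observation: Synchronization is absorbing here: once all oscillators are equal they stay equal, and step 17 is the first all-equal step.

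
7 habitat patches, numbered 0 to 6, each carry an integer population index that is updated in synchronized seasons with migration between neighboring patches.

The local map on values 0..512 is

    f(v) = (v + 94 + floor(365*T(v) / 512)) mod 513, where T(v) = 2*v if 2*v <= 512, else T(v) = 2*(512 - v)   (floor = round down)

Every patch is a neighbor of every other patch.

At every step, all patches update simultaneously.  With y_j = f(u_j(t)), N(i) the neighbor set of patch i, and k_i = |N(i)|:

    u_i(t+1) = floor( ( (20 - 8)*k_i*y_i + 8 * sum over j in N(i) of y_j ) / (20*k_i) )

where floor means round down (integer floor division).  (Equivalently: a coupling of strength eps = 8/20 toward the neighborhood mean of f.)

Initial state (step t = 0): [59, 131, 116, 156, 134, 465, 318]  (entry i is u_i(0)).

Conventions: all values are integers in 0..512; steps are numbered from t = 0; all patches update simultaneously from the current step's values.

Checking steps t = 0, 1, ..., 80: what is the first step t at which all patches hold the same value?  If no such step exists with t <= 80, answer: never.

Simulating step by step:
t=0: [59, 131, 116, 156, 134, 465, 318]  (not all equal)
t=1: [273, 366, 346, 398, 370, 207, 240]  (not all equal)
t=2: [173, 152, 157, 145, 151, 114, 157]  (not all equal)
t=3: [179, 425, 431, 416, 424, 376, 431]  (not all equal)
t=4: [62, 123, 121, 125, 123, 134, 121]  (not all equal)
t=5: [304, 383, 380, 386, 383, 398, 380]  (not all equal)
t=6: [167, 149, 150, 148, 149, 145, 150]  (not all equal)
t=7: [480, 457, 458, 456, 457, 452, 458]  (not all equal)
t=8: [110, 115, 114, 115, 115, 116, 114]  (not all equal)
t=9: [364, 371, 370, 371, 371, 372, 370]  (not all equal)
t=10: [154, 153, 153, 153, 153, 152, 153]  (not all equal)
t=11: [466, 464, 464, 464, 464, 463, 464]  (not all equal)
t=12: [112, 112, 112, 112, 112, 112, 112]  (all equal)

Answer: 12
Key observation: Synchronization is absorbing here: once all patches are equal they stay equal, and step 12 is the first all-equal step.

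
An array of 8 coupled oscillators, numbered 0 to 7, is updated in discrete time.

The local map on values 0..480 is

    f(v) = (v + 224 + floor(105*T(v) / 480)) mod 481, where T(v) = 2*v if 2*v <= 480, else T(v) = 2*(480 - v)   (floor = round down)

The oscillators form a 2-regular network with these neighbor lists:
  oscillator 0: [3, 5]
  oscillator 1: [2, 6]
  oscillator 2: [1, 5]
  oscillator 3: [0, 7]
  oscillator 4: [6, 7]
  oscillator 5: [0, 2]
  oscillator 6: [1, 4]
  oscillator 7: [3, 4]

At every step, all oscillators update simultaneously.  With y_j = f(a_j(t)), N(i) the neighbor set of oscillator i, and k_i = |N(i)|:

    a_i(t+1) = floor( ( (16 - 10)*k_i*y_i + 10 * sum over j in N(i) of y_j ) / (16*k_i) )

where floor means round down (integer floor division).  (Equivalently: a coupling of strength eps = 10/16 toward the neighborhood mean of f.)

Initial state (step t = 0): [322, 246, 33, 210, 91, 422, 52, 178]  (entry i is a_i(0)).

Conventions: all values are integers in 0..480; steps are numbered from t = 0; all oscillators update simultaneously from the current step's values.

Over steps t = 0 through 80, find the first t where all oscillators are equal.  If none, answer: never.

Simulating step by step:
t=0: [322, 246, 33, 210, 91, 422, 52, 178]  (not all equal)
t=1: [123, 211, 189, 208, 375, 197, 250, 304]  (not all equal)
t=2: [171, 50, 27, 179, 128, 139, 100, 110]  (not all equal)
t=3: [308, 307, 322, 265, 387, 387, 357, 270]  (not all equal)
t=4: [132, 136, 142, 110, 144, 145, 149, 124]  (not all equal)
t=5: [409, 427, 426, 397, 424, 424, 429, 404]  (not all equal)
t=6: [183, 193, 192, 179, 188, 188, 192, 182]  (not all equal)
t=7: [6, 19, 17, 3, 12, 12, 17, 5]  (not all equal)
t=8: [233, 249, 246, 230, 240, 240, 246, 233]  (not all equal)
t=9: [79, 91, 90, 75, 85, 85, 90, 79]  (not all equal)
t=10: [337, 353, 351, 334, 345, 345, 351, 337]  (not all equal)
t=11: [142, 150, 149, 141, 146, 146, 149, 142]  (not all equal)
t=12: [428, 438, 436, 427, 433, 433, 436, 428]  (not all equal)
t=13: [193, 198, 197, 193, 195, 195, 197, 193]  (not all equal)
t=14: [20, 26, 25, 20, 23, 23, 25, 20]  (not all equal)
t=15: [253, 259, 259, 252, 256, 256, 259, 253]  (not all equal)
t=16: [95, 98, 97, 94, 96, 96, 97, 95]  (not all equal)
t=17: [360, 363, 363, 359, 361, 361, 363, 360]  (not all equal)
t=18: [155, 157, 156, 154, 156, 156, 156, 155]  (not all equal)
t=19: [446, 448, 448, 445, 447, 447, 448, 446]  (not all equal)
t=20: [203, 205, 204, 203, 204, 204, 204, 203]  (not all equal)
t=21: [34, 36, 36, 34, 35, 35, 36, 34]  (not all equal)
t=22: [272, 275, 274, 272, 273, 273, 274, 272]  (not all equal)
t=23: [106, 107, 106, 106, 106, 106, 106, 106]  (not all equal)
t=24: [376, 376, 376, 376, 376, 376, 376, 376]  (all equal)

Answer: 24
Key observation: Synchronization is absorbing here: once all oscillators are equal they stay equal, and step 24 is the first all-equal step.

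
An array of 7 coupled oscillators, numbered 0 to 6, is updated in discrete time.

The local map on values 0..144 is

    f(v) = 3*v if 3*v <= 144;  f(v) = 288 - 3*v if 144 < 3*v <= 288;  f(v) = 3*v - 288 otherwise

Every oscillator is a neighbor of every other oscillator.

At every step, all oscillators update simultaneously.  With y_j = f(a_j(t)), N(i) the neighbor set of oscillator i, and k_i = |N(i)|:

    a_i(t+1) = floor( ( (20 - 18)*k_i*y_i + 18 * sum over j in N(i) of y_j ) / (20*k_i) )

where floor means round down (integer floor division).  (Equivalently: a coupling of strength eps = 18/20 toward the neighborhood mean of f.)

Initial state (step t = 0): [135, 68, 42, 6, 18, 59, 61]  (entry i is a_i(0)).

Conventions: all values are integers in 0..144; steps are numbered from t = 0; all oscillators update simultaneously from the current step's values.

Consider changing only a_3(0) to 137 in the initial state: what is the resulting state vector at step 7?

Simulating step by step:
t=0: [135, 68, 42, 137, 18, 59, 61]
t=1: [102, 103, 101, 101, 105, 102, 102]
t=2: [18, 18, 19, 19, 18, 18, 18]
t=3: [54, 54, 54, 54, 54, 54, 54]
t=4: [126, 126, 126, 126, 126, 126, 126]
t=5: [90, 90, 90, 90, 90, 90, 90]
t=6: [18, 18, 18, 18, 18, 18, 18]
t=7: [54, 54, 54, 54, 54, 54, 54]

Answer: [54, 54, 54, 54, 54, 54, 54]
Key observation: This trace re-runs the system from the modified initial state.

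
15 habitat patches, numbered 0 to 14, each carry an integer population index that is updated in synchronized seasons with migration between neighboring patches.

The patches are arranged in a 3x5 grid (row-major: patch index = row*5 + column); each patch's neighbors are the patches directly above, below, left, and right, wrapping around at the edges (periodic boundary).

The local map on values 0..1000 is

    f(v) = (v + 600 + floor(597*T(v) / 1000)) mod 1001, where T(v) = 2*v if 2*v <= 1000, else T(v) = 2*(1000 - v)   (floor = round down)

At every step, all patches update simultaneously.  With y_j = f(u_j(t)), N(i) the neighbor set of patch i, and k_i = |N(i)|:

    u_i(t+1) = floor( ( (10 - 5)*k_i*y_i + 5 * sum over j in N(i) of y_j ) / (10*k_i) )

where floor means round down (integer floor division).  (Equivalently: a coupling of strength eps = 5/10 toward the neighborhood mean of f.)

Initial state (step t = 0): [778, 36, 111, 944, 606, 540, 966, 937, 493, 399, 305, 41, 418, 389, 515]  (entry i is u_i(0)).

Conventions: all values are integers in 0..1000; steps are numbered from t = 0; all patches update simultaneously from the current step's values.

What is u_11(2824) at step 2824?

Answer: u_11(2824) = 664
Key observation: The state at step 4, [664, 664, 664, 664, 664, 664, 664, 664, 664, 664, 664, 664, 664, 664, 664], reappears at step 5: the system is in a cycle of period 1 from step 4 on.  Therefore the state at step 2824 equals the state at step 4 + ((2824 - 4) mod 1) = 4, which is [664, 664, 664, 664, 664, 664, 664, 664, 664, 664, 664, 664, 664, 664, 664].

Derivation:
t=0: [778, 36, 111, 944, 606, 540, 966, 937, 493, 399, 305, 41, 418, 389, 515]
t=1: [609, 686, 723, 635, 639, 592, 635, 636, 608, 579, 473, 602, 582, 538, 580]
t=2: [667, 663, 660, 670, 672, 671, 669, 669, 675, 677, 656, 668, 675, 682, 674]
t=3: [663, 663, 663, 662, 662, 662, 663, 662, 661, 661, 663, 663, 662, 661, 662]
t=4: [664, 664, 664, 664, 664, 664, 664, 664, 664, 664, 664, 664, 664, 664, 664]
t=5: [664, 664, 664, 664, 664, 664, 664, 664, 664, 664, 664, 664, 664, 664, 664]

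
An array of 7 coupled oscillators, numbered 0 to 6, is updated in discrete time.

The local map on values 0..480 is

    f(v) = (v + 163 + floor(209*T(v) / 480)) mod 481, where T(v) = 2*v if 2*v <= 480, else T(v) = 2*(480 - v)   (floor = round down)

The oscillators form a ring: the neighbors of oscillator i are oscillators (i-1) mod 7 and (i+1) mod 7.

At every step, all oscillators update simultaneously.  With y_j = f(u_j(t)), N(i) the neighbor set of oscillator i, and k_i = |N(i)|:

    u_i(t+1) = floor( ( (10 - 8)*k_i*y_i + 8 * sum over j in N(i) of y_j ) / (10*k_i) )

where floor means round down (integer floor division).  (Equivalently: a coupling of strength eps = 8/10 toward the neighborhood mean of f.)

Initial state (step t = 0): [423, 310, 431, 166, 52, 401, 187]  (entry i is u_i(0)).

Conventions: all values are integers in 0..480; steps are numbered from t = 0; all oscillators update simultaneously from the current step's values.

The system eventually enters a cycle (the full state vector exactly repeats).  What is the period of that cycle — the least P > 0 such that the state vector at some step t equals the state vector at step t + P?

Simulating step by step:
t=0: [423, 310, 431, 166, 52, 401, 187]
t=1: [99, 151, 276, 260, 301, 146, 128]
t=2: [408, 282, 258, 135, 255, 303, 394]
t=3: [144, 141, 247, 189, 248, 140, 146]
t=4: [431, 310, 210, 112, 210, 312, 429]
t=5: [149, 119, 219, 133, 219, 119, 149]
t=6: [418, 289, 336, 155, 336, 289, 418]
t=7: [146, 145, 264, 204, 264, 145, 146]
t=8: [435, 314, 225, 119, 225, 314, 435]
t=9: [149, 131, 230, 158, 230, 131, 149]
t=10: [427, 302, 368, 181, 368, 302, 427]
t=11: [148, 148, 93, 121, 93, 148, 148]
t=12: [439, 397, 398, 346, 398, 397, 439]
t=13: [154, 153, 148, 149, 148, 153, 154]
t=14: [450, 445, 443, 439, 443, 445, 450]
t=15: [157, 157, 156, 156, 156, 157, 157]
t=16: [456, 455, 454, 454, 454, 455, 456]
t=17: [158, 158, 158, 158, 158, 158, 158]
t=18: [458, 458, 458, 458, 458, 458, 458]
t=19: [159, 159, 159, 159, 159, 159, 159]
t=20: [460, 460, 460, 460, 460, 460, 460]
t=21: [159, 159, 159, 159, 159, 159, 159]

Answer: 2
Key observation: The state at step 19, [159, 159, 159, 159, 159, 159, 159], reappears at step 21 — and no state repeats earlier — so the cycle the system enters has period 2.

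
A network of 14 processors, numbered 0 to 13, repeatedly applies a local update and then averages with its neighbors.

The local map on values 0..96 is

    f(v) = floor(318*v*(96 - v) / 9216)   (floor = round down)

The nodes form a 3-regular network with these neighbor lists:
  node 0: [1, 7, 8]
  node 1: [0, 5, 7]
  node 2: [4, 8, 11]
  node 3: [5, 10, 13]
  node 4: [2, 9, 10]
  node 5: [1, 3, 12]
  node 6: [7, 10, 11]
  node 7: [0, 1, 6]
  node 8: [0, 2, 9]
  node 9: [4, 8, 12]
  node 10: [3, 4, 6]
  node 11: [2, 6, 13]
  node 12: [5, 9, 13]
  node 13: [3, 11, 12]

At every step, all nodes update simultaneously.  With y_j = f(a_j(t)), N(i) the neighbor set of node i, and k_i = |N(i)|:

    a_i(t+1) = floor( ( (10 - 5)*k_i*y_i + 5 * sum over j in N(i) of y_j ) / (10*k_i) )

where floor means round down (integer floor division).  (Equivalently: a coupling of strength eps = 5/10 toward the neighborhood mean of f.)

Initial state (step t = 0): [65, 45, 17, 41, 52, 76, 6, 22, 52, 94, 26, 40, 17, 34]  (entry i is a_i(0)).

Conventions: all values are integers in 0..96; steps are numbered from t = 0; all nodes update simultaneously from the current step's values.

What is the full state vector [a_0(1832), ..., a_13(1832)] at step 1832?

Answer: [79, 79, 79, 79, 79, 79, 79, 79, 79, 79, 79, 79, 79, 79]
Key observation: The state at step 10, [79, 79, 79, 79, 79, 79, 79, 79, 79, 79, 79, 79, 79, 79], reappears at step 12: the system is in a cycle of period 2 from step 10 on.  Therefore the state at step 1832 equals the state at step 10 + ((1832 - 10) mod 2) = 10, which is [79, 79, 79, 79, 79, 79, 79, 79, 79, 79, 79, 79, 79, 79].

Derivation:
t=0: [65, 45, 17, 41, 52, 76, 6, 22, 52, 94, 26, 40, 17, 34]
t=1: [70, 69, 61, 69, 58, 59, 41, 55, 59, 36, 59, 61, 44, 69]
t=2: [67, 67, 73, 67, 75, 71, 76, 72, 72, 75, 73, 72, 74, 67]
t=3: [64, 64, 57, 64, 55, 62, 55, 60, 59, 55, 57, 58, 58, 63]
t=4: [71, 71, 76, 71, 76, 72, 76, 73, 74, 76, 75, 75, 74, 72]
t=5: [59, 60, 53, 59, 52, 59, 53, 57, 55, 53, 54, 54, 56, 58]
t=6: [75, 74, 77, 75, 78, 75, 77, 75, 77, 77, 77, 77, 76, 76]
t=7: [53, 55, 49, 53, 49, 54, 50, 53, 50, 50, 50, 50, 52, 52]
t=8: [78, 77, 79, 78, 79, 77, 78, 78, 78, 78, 78, 78, 78, 78]
t=9: [48, 49, 46, 48, 46, 49, 48, 48, 47, 47, 47, 47, 48, 48]
t=10: [79, 79, 79, 79, 79, 79, 79, 79, 79, 79, 79, 79, 79, 79]
t=11: [46, 46, 46, 46, 46, 46, 46, 46, 46, 46, 46, 46, 46, 46]
t=12: [79, 79, 79, 79, 79, 79, 79, 79, 79, 79, 79, 79, 79, 79]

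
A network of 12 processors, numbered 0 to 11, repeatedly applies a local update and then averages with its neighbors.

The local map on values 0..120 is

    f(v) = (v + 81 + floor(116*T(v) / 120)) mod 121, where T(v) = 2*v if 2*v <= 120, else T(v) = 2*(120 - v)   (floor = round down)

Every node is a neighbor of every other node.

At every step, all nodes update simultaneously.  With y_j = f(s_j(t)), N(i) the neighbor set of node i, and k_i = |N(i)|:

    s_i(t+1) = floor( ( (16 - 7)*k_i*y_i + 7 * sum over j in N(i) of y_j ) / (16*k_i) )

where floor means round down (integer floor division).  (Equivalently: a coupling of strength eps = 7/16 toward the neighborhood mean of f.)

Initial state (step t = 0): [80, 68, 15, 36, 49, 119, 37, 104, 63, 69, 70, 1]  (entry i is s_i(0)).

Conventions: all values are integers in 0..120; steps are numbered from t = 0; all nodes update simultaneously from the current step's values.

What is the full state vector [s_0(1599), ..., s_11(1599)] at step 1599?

Simulating step by step:
t=0: [80, 68, 15, 36, 49, 119, 37, 104, 63, 69, 70, 1]
t=1: [86, 29, 27, 59, 79, 67, 61, 74, 31, 28, 28, 69]
t=2: [77, 42, 39, 25, 81, 23, 26, 19, 45, 41, 41, 22]
t=3: [93, 74, 69, 48, 91, 45, 49, 38, 79, 72, 72, 43]
t=4: [86, 32, 34, 83, 87, 79, 85, 68, 93, 33, 33, 76]
t=5: [93, 63, 66, 95, 93, 97, 94, 39, 90, 65, 65, 35]
t=6: [86, 38, 36, 85, 86, 84, 86, 70, 88, 37, 37, 64]
t=7: [96, 75, 71, 96, 96, 97, 96, 40, 94, 73, 73, 43]
t=8: [84, 31, 33, 84, 84, 84, 84, 71, 85, 32, 32, 76]
t=9: [94, 61, 64, 94, 94, 94, 94, 37, 94, 63, 63, 35]
t=10: [86, 39, 37, 86, 86, 86, 86, 67, 86, 38, 38, 64]
t=11: [96, 77, 74, 96, 96, 96, 96, 42, 96, 75, 75, 44]
t=12: [89, 98, 36, 89, 89, 89, 89, 79, 89, 36, 36, 82]
t=13: [103, 99, 80, 103, 103, 103, 103, 108, 103, 80, 80, 106]
t=14: [97, 99, 109, 97, 97, 97, 97, 95, 97, 109, 109, 96]
t=15: [99, 98, 93, 99, 99, 99, 99, 100, 99, 93, 93, 100]
t=16: [99, 100, 102, 99, 99, 99, 99, 99, 99, 102, 102, 99]
t=17: [98, 98, 97, 98, 98, 98, 98, 98, 98, 97, 97, 98]
t=18: [100, 100, 100, 100, 100, 100, 100, 100, 100, 100, 100, 100]
t=19: [98, 98, 98, 98, 98, 98, 98, 98, 98, 98, 98, 98]
t=20: [100, 100, 100, 100, 100, 100, 100, 100, 100, 100, 100, 100]

Answer: [98, 98, 98, 98, 98, 98, 98, 98, 98, 98, 98, 98]
Key observation: The state at step 18, [100, 100, 100, 100, 100, 100, 100, 100, 100, 100, 100, 100], reappears at step 20: the system is in a cycle of period 2 from step 18 on.  Therefore the state at step 1599 equals the state at step 18 + ((1599 - 18) mod 2) = 19, which is [98, 98, 98, 98, 98, 98, 98, 98, 98, 98, 98, 98].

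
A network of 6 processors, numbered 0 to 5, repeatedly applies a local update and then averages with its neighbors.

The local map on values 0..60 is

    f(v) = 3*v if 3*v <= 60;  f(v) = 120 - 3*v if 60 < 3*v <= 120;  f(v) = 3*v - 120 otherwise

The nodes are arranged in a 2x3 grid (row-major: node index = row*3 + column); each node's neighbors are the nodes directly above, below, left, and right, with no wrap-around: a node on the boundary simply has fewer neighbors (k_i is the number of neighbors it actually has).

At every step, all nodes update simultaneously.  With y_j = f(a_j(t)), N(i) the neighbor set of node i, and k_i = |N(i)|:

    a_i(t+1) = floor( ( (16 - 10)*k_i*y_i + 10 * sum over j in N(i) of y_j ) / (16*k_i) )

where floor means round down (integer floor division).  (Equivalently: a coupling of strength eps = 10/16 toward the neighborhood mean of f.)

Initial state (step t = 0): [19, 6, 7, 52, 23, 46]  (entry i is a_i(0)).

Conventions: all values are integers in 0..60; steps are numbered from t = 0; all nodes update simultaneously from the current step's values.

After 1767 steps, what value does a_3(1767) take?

Simulating step by step:
t=0: [19, 6, 7, 52, 23, 46]
t=1: [38, 33, 19, 47, 34, 29]
t=2: [15, 24, 38, 15, 22, 35]
t=3: [45, 39, 21, 47, 42, 24]
t=4: [13, 17, 37, 14, 17, 37]
t=5: [43, 39, 22, 43, 40, 22]
t=6: [7, 14, 38, 6, 13, 37]
t=7: [26, 29, 18, 25, 29, 17]
t=8: [40, 39, 46, 40, 39, 46]
t=9: [0, 5, 13, 0, 5, 13]
t=10: [4, 16, 31, 4, 16, 31]
t=11: [23, 36, 33, 23, 36, 33]
t=12: [38, 22, 18, 38, 22, 18]
t=13: [21, 44, 54, 21, 44, 54]
t=14: [42, 27, 32, 42, 27, 32]
t=15: [16, 29, 28, 16, 29, 28]
t=16: [43, 36, 35, 43, 36, 35]
t=17: [9, 12, 14, 9, 12, 14]
t=18: [29, 35, 40, 29, 35, 40]
t=19: [27, 15, 4, 27, 15, 4]
t=20: [40, 36, 22, 40, 36, 22]
t=21: [3, 18, 40, 3, 18, 40]
t=22: [23, 33, 16, 23, 33, 16]
t=23: [41, 32, 39, 41, 32, 39]
t=24: [9, 15, 9, 9, 15, 9]
t=25: [32, 37, 32, 32, 37, 32]
t=26: [19, 15, 19, 19, 15, 19]
t=27: [53, 50, 53, 53, 50, 53]
t=28: [36, 33, 36, 36, 33, 36]
t=29: [14, 17, 14, 14, 17, 14]
t=30: [44, 47, 44, 44, 47, 44]
t=31: [14, 17, 14, 14, 17, 14]

Answer: a_3(1767) = 14
Key observation: The state at step 29, [14, 17, 14, 14, 17, 14], reappears at step 31: the system is in a cycle of period 2 from step 29 on.  Therefore the state at step 1767 equals the state at step 29 + ((1767 - 29) mod 2) = 29, which is [14, 17, 14, 14, 17, 14].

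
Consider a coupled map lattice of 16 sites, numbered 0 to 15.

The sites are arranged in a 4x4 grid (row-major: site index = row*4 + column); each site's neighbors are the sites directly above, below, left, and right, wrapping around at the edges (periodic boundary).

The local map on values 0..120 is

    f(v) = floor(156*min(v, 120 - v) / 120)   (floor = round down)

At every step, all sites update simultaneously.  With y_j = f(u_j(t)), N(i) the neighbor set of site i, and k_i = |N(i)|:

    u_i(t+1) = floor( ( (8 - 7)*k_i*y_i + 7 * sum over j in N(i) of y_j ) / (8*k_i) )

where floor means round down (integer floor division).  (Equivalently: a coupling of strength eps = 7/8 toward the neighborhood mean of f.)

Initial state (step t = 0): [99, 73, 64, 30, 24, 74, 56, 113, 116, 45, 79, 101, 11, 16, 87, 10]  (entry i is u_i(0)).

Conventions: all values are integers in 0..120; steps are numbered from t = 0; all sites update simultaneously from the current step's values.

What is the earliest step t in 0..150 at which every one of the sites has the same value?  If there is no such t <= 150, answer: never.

Answer: 8
Key observation: Synchronization is absorbing here: once all sites are equal they stay equal, and step 8 is the first all-equal step.

Derivation:
t=0: [99, 73, 64, 30, 24, 74, 56, 113, 116, 45, 79, 101, 11, 16, 87, 10]  (not all equal)
t=1: [35, 46, 55, 31, 25, 55, 51, 37, 28, 37, 49, 20, 15, 40, 39, 27]  (not all equal)
t=2: [38, 59, 55, 48, 47, 53, 63, 41, 31, 54, 49, 43, 39, 45, 54, 33]  (not all equal)
t=3: [60, 63, 70, 54, 53, 69, 65, 61, 56, 58, 66, 50, 47, 65, 59, 57]  (not all equal)
t=4: [69, 70, 71, 72, 72, 71, 69, 69, 67, 70, 71, 72, 72, 71, 70, 68]  (not all equal)
t=5: [63, 63, 64, 65, 65, 64, 64, 63, 63, 64, 64, 65, 65, 64, 64, 63]  (not all equal)
t=6: [72, 72, 72, 73, 73, 72, 72, 71, 71, 72, 71, 73, 73, 72, 72, 71]  (not all equal)
t=7: [61, 62, 61, 62, 62, 61, 62, 61, 61, 62, 61, 62, 62, 61, 62, 61]  (not all equal)
t=8: [75, 75, 75, 75, 75, 75, 75, 75, 75, 75, 75, 75, 75, 75, 75, 75]  (all equal)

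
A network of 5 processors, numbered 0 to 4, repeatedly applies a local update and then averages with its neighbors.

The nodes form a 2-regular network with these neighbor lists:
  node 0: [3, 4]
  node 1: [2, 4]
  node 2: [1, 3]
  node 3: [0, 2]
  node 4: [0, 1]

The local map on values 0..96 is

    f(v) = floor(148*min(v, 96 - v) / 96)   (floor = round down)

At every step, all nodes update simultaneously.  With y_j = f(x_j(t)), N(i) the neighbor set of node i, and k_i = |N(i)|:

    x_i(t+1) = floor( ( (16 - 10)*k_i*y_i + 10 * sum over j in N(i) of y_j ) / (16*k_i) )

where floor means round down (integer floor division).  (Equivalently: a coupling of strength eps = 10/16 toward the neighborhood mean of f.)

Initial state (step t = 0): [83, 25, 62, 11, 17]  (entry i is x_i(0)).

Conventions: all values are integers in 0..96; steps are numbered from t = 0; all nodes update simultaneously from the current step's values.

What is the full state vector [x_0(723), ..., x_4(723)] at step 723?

Simulating step by step:
t=0: [83, 25, 62, 11, 17]
t=1: [20, 38, 36, 28, 27]
t=2: [37, 51, 52, 42, 42]
t=3: [61, 66, 66, 62, 63]
t=4: [51, 47, 47, 50, 49]
t=5: [70, 72, 71, 70, 71]
t=6: [39, 37, 38, 39, 38]
t=7: [59, 57, 58, 59, 58]
t=8: [57, 58, 58, 57, 58]
t=9: [59, 58, 58, 59, 58]
t=10: [57, 58, 57, 57, 57]
t=11: [60, 59, 59, 60, 59]
t=12: [55, 57, 56, 55, 56]
t=13: [62, 60, 61, 62, 61]
t=14: [52, 53, 53, 52, 53]
t=15: [66, 66, 66, 66, 66]
t=16: [46, 46, 46, 46, 46]
t=17: [70, 70, 70, 70, 70]
t=18: [40, 40, 40, 40, 40]
t=19: [61, 61, 61, 61, 61]
t=20: [53, 53, 53, 53, 53]
t=21: [66, 66, 66, 66, 66]

Answer: [66, 66, 66, 66, 66]
Key observation: The state at step 15, [66, 66, 66, 66, 66], reappears at step 21: the system is in a cycle of period 6 from step 15 on.  Therefore the state at step 723 equals the state at step 15 + ((723 - 15) mod 6) = 15, which is [66, 66, 66, 66, 66].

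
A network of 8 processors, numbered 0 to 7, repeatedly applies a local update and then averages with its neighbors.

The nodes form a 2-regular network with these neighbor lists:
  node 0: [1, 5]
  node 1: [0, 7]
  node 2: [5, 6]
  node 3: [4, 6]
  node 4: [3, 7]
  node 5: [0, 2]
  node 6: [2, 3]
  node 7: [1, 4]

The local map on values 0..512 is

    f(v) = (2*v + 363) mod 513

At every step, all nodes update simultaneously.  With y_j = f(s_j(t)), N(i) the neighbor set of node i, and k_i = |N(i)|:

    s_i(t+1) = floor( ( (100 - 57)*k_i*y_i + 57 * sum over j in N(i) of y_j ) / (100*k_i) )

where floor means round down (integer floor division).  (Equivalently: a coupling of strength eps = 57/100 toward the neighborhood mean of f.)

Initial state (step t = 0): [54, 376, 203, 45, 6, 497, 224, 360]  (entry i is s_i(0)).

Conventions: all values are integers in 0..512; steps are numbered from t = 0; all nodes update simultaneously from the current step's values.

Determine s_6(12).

Simulating step by step:
t=0: [54, 376, 203, 45, 6, 497, 224, 360]
t=1: [322, 188, 289, 386, 306, 349, 330, 156]
t=2: [286, 284, 339, 323, 275, 277, 372, 265]
t=3: [415, 408, 144, 350, 421, 298, 180, 396]
t=4: [242, 150, 246, 126, 124, 278, 140, 150]
t=5: [302, 202, 299, 108, 113, 367, 182, 135]
t=6: [287, 272, 273, 111, 85, 287, 238, 145]
t=7: [415, 330, 384, 129, 69, 416, 273, 178]
t=8: [265, 325, 206, 302, 304, 150, 230, 376]
t=9: [348, 348, 243, 414, 351, 247, 337, 311]
t=10: [121, 158, 245, 85, 198, 253, 147, 223]
t=11: [188, 181, 288, 119, 195, 276, 164, 244]
t=12: [272, 251, 348, 156, 224, 358, 223, 274]

Answer: s_6(12) = 223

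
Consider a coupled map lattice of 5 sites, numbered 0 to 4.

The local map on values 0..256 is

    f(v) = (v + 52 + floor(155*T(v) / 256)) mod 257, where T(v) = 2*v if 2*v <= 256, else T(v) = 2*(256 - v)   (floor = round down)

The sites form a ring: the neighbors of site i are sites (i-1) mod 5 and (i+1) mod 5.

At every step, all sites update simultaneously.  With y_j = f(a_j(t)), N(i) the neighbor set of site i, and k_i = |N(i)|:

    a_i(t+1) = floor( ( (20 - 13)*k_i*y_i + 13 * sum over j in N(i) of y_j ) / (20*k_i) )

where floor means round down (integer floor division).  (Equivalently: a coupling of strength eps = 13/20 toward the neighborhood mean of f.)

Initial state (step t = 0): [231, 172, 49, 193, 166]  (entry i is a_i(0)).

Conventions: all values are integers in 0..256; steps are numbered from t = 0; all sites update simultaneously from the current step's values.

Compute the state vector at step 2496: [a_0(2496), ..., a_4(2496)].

Answer: [64, 64, 64, 64, 64]
Key observation: The state at step 14, [64, 64, 64, 64, 64], reappears at step 16: the system is in a cycle of period 2 from step 14 on.  Therefore the state at step 2496 equals the state at step 14 + ((2496 - 14) mod 2) = 14, which is [64, 64, 64, 64, 64].

Derivation:
t=0: [231, 172, 49, 193, 166]
t=1: [64, 94, 98, 96, 63]
t=2: [130, 67, 6, 68, 131]
t=3: [116, 116, 153, 116, 117]
t=4: [51, 57, 58, 58, 51]
t=5: [168, 174, 179, 174, 169]
t=6: [68, 68, 67, 68, 68]
t=7: [202, 201, 201, 201, 202]
t=8: [62, 62, 62, 62, 62]
t=9: [189, 189, 189, 189, 189]
t=10: [65, 65, 65, 65, 65]
t=11: [195, 195, 195, 195, 195]
t=12: [63, 63, 63, 63, 63]
t=13: [191, 191, 191, 191, 191]
t=14: [64, 64, 64, 64, 64]
t=15: [193, 193, 193, 193, 193]
t=16: [64, 64, 64, 64, 64]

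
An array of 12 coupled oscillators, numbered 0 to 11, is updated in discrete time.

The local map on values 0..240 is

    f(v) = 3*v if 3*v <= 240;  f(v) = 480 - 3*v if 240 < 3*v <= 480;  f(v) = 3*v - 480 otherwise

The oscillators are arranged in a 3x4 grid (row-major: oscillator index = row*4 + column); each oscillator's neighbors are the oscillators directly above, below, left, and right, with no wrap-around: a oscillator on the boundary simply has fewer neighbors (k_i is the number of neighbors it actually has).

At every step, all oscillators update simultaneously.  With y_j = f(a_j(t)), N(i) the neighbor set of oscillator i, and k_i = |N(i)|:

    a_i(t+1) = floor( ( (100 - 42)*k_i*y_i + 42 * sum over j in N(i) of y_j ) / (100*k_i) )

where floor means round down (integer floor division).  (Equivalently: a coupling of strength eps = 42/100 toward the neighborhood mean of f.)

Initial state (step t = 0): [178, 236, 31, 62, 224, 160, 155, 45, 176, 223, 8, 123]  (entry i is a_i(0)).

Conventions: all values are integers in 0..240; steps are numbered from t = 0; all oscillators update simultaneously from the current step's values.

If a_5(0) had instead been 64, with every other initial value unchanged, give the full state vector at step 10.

Answer: [36, 42, 67, 57, 60, 52, 133, 144, 59, 75, 154, 183]
Key observation: This trace re-runs the system from the modified initial state.

Derivation:
t=0: [178, 236, 31, 62, 224, 64, 155, 45, 176, 223, 8, 123]
t=1: [119, 179, 114, 155, 152, 176, 55, 121, 107, 146, 58, 97]
t=2: [88, 76, 113, 62, 60, 58, 145, 119, 106, 77, 156, 170]
t=3: [210, 206, 146, 163, 181, 172, 73, 107, 180, 182, 49, 45]
t=4: [129, 111, 75, 47, 70, 71, 167, 143, 61, 72, 144, 142]
t=5: [128, 159, 173, 139, 190, 185, 68, 59, 195, 187, 68, 52]
t=6: [75, 31, 60, 81, 90, 83, 170, 161, 96, 100, 180, 170]
t=7: [194, 142, 154, 175, 212, 187, 67, 43, 193, 172, 68, 30]
t=8: [103, 59, 52, 56, 129, 93, 161, 121, 97, 74, 164, 122]
t=9: [155, 176, 139, 154, 132, 168, 52, 107, 175, 185, 54, 93]
t=10: [36, 42, 67, 57, 60, 52, 133, 144, 59, 75, 154, 183]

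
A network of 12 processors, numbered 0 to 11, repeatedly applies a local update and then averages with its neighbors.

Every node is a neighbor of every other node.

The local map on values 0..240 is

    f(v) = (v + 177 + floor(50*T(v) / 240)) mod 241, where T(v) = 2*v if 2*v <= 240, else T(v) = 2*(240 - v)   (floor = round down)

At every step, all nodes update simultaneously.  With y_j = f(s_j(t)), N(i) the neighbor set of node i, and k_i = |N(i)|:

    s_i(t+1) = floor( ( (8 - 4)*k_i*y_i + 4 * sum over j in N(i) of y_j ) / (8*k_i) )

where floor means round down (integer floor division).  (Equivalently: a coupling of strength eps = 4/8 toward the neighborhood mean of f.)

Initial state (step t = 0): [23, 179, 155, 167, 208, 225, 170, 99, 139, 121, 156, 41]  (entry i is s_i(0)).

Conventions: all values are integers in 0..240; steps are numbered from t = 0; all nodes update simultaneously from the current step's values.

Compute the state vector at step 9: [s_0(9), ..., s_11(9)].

Simulating step by step:
t=0: [23, 179, 155, 167, 208, 225, 170, 99, 139, 121, 156, 41]
t=1: [173, 142, 135, 139, 149, 154, 139, 113, 131, 126, 136, 185]
t=2: [126, 118, 116, 117, 120, 121, 117, 108, 115, 114, 117, 129]
t=3: [105, 102, 101, 101, 103, 103, 101, 96, 100, 99, 101, 106]
t=4: [81, 79, 79, 79, 80, 80, 79, 76, 78, 77, 79, 82]
t=5: [48, 47, 47, 47, 48, 48, 47, 45, 46, 46, 47, 49]
t=6: [14, 13, 13, 13, 14, 14, 13, 121, 12, 12, 13, 14]
t=7: [191, 191, 191, 191, 191, 191, 191, 150, 190, 190, 191, 191]
t=8: [145, 145, 145, 145, 145, 145, 145, 134, 145, 145, 145, 145]
t=9: [119, 119, 119, 119, 119, 119, 119, 117, 119, 119, 119, 119]

Answer: [119, 119, 119, 119, 119, 119, 119, 117, 119, 119, 119, 119]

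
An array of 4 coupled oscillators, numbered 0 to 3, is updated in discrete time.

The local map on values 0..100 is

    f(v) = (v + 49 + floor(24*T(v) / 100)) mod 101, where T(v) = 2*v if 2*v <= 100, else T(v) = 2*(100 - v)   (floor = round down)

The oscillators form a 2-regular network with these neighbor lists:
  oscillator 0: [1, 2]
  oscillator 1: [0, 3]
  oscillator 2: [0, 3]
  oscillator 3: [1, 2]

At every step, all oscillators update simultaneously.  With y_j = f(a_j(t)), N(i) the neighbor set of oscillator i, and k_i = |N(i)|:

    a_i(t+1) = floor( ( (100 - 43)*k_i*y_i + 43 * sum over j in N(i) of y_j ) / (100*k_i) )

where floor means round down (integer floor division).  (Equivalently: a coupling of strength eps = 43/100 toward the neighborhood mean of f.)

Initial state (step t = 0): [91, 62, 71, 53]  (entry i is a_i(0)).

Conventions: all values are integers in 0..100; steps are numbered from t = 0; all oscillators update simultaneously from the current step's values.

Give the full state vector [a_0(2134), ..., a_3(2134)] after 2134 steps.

Simulating step by step:
t=0: [91, 62, 71, 53]
t=1: [37, 30, 32, 26]
t=2: [41, 72, 73, 90]
t=3: [18, 29, 29, 38]
t=4: [81, 68, 68, 41]
t=5: [34, 27, 27, 17]
t=6: [94, 87, 87, 80]
t=7: [42, 40, 40, 38]
t=8: [8, 7, 7, 5]
t=9: [59, 58, 58, 57]
t=10: [26, 25, 25, 25]
t=11: [86, 86, 86, 86]
t=12: [40, 40, 40, 40]
t=13: [7, 7, 7, 7]
t=14: [59, 59, 59, 59]
t=15: [26, 26, 26, 26]
t=16: [87, 87, 87, 87]
t=17: [41, 41, 41, 41]
t=18: [8, 8, 8, 8]
t=19: [60, 60, 60, 60]
t=20: [27, 27, 27, 27]
t=21: [88, 88, 88, 88]
t=22: [41, 41, 41, 41]

Answer: [60, 60, 60, 60]
Key observation: The state at step 17, [41, 41, 41, 41], reappears at step 22: the system is in a cycle of period 5 from step 17 on.  Therefore the state at step 2134 equals the state at step 17 + ((2134 - 17) mod 5) = 19, which is [60, 60, 60, 60].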